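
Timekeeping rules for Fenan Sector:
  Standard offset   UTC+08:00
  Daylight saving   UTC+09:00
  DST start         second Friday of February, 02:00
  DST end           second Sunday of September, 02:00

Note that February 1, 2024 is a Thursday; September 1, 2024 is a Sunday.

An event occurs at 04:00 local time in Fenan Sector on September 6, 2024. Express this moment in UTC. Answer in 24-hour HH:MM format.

1 February 2024 is a Thursday, so the first Friday is February 2 and the second is February 9.
1 September 2024 is a Sunday, so the first Sunday is September 1 and the second is September 8.
September 6, 2024 lies within the daylight-saving period (9 February – 8 September), so Fenan Sector is on daylight time, UTC+09:00.
04:00 local − 9h = 19:00 UTC (rolling into the previous day, 5 September 2024).

19:00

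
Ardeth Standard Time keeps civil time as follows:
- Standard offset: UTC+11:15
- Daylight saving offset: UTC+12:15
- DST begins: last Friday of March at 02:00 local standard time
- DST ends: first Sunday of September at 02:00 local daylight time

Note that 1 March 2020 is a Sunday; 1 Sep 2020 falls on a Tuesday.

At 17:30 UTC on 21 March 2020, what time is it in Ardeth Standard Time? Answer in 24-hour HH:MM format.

04:45

1 March 2020 is a Sunday, so Fridays fall on 6, 13, 20, 27; the last is March 27.
1 September 2020 is a Tuesday, so the first Sunday is September 6.
At the standard offset (UTC+11:15), 17:30 UTC + 11h15m = 04:45 Ardeth Standard Time standard time (rolling into the next day, 22 March 2020).
The standard-time date in Ardeth Standard Time, 22 March 2020, is outside the daylight-saving period (27 March – 6 September), so Ardeth Standard Time is on standard time, UTC+11:15.
17:30 UTC + 11h15m = 04:45 local (rolling into the next day, 22 March 2020).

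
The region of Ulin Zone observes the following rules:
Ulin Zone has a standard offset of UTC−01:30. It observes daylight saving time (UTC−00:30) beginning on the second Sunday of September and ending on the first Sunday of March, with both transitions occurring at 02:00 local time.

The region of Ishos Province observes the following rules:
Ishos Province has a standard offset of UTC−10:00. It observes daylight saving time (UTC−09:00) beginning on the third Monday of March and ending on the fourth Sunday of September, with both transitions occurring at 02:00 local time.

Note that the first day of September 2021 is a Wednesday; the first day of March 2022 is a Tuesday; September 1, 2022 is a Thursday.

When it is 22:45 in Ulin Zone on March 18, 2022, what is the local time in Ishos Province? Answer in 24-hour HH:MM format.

14:15

1 September 2021 is a Wednesday, so the first Sunday is September 5 and the second is September 12.
1 March 2022 is a Tuesday, so the first Sunday is March 6.
March 18, 2022 is outside the daylight-saving period (12 September 2021 – 6 March 2022), so Ulin Zone is on standard time, UTC−01:30.
22:45 Ulin Zone + 1h30m = 00:15 UTC (rolling into the next day, 19 March 2022).
1 March 2022 is a Tuesday, so the first Monday is March 7 and the third is March 21.
1 September 2022 is a Thursday, so the first Sunday is September 4 and the fourth is September 25.
At the standard offset (UTC−10:00), 00:15 UTC − 10h = 14:15 Ishos Province standard time (rolling into the previous day, 18 March 2022).
Daylight saving runs 21 March – 25 September; the standard-time date in Ishos Province, March 18, 2022, is outside that window, so Ishos Province is on standard time at UTC−10:00.
00:15 UTC − 10h = 14:15 Ishos Province (rolling into the previous day, 18 March 2022).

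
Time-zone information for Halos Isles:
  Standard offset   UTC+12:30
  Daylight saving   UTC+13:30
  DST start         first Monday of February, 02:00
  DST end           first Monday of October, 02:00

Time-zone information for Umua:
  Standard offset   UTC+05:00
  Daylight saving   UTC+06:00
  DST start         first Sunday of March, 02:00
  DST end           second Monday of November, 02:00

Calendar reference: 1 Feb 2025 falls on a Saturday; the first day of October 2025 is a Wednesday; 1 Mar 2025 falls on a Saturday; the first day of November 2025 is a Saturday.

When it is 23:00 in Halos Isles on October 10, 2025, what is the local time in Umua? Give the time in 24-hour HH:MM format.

1 February 2025 is a Saturday, so the first Monday is February 3.
1 October 2025 is a Wednesday, so the first Monday is October 6.
October 10, 2025 does not fall between 3 February and 6 October, so daylight saving is not in effect and Halos Isles is at UTC+12:30.
23:00 Halos Isles − 12h30m = 10:30 UTC.
1 March 2025 is a Saturday, so the first Sunday is March 2.
1 November 2025 is a Saturday, so the first Monday is November 3 and the second is November 10.
At the standard offset (UTC+05:00), 10:30 UTC + 5h = 15:30 Umua standard time.
The standard-time date in Umua, October 10, 2025, lies within the daylight-saving period (2 March – 10 November), so Umua is on daylight time, UTC+06:00.
10:30 UTC + 6h = 16:30 Umua.

16:30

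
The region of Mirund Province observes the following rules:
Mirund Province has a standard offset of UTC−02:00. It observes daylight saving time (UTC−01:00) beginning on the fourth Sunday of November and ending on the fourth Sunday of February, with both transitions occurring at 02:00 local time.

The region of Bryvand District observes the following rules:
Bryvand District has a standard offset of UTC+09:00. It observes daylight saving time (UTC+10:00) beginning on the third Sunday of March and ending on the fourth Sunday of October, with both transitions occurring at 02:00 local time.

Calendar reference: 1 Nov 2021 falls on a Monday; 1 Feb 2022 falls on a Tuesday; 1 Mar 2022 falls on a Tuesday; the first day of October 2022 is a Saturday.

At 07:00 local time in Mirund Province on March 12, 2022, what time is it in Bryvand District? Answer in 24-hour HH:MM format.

1 November 2021 is a Monday, so the first Sunday is November 7 and the fourth is November 28.
1 February 2022 is a Tuesday, so the first Sunday is February 6 and the fourth is February 27.
Daylight saving runs 28 November 2021 – 27 February 2022; March 12, 2022 is outside that window, so Mirund Province is on standard time at UTC−02:00.
07:00 Mirund Province + 2h = 09:00 UTC.
1 March 2022 is a Tuesday, so the first Sunday is March 6 and the third is March 20.
1 October 2022 is a Saturday, so the first Sunday is October 2 and the fourth is October 23.
At the standard offset (UTC+09:00), 09:00 UTC + 9h = 18:00 Bryvand District standard time.
The standard-time date in Bryvand District, March 12, 2022, is outside the daylight-saving period (20 March – 23 October), so Bryvand District is on standard time, UTC+09:00.
09:00 UTC + 9h = 18:00 Bryvand District.

18:00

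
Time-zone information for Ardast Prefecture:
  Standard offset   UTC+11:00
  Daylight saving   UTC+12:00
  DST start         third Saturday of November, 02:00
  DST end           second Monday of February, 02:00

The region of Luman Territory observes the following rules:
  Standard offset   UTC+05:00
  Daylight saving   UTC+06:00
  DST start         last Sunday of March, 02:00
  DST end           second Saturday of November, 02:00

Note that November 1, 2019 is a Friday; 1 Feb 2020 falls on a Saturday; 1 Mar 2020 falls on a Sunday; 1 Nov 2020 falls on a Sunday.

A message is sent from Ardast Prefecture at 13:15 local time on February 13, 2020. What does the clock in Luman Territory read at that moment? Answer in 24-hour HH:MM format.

07:15

1 November 2019 is a Friday, so the first Saturday is November 2 and the third is November 16.
1 February 2020 is a Saturday, so the first Monday is February 3 and the second is February 10.
February 13, 2020 is outside the daylight-saving period (16 November 2019 – 10 February 2020), so Ardast Prefecture is on standard time, UTC+11:00.
13:15 Ardast Prefecture − 11h = 02:15 UTC.
1 March 2020 is a Sunday, so Sundays fall on 1, 8, 15, 22, 29; the last is March 29.
1 November 2020 is a Sunday, so the first Saturday is November 7 and the second is November 14.
At the standard offset (UTC+05:00), 02:15 UTC + 5h = 07:15 Luman Territory standard time.
The standard-time date in Luman Territory, February 13, 2020, is outside the daylight-saving period (29 March – 14 November), so Luman Territory is on standard time, UTC+05:00.
02:15 UTC + 5h = 07:15 Luman Territory.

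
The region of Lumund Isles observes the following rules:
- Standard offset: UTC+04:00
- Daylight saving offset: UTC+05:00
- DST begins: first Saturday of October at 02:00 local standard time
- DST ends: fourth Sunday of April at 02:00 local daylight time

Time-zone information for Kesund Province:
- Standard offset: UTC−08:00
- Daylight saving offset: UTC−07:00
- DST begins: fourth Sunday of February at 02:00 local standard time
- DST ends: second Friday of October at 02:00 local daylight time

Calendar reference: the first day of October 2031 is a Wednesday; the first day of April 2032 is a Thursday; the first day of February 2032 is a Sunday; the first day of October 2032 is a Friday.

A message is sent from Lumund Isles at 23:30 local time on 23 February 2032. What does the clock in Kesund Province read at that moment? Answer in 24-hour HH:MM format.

1 October 2031 is a Wednesday, so the first Saturday is October 4.
1 April 2032 is a Thursday, so the first Sunday is April 4 and the fourth is April 25.
23 February 2032 falls between 4 October 2031 and 25 April 2032, so daylight saving is in effect and Lumund Isles is at UTC+05:00.
23:30 Lumund Isles − 5h = 18:30 UTC.
1 February 2032 is a Sunday, so the first Sunday is February 1 and the fourth is February 22.
1 October 2032 is a Friday, so the first Friday is October 1 and the second is October 8.
At the standard offset (UTC−08:00), 18:30 UTC − 8h = 10:30 Kesund Province standard time.
The standard-time date in Kesund Province, 23 February 2032, falls between 22 February and 8 October, so daylight saving is in effect and Kesund Province is at UTC−07:00.
18:30 UTC − 7h = 11:30 Kesund Province.

11:30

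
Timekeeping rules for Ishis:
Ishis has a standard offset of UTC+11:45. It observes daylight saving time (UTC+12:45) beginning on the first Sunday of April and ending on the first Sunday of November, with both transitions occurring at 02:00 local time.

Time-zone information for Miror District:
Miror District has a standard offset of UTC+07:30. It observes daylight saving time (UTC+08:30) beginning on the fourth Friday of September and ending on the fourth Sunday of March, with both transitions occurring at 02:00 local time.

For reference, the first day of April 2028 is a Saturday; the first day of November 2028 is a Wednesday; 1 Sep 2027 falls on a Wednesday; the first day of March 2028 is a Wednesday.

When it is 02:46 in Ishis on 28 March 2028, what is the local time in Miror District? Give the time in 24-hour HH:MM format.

1 April 2028 is a Saturday, so the first Sunday is April 2.
1 November 2028 is a Wednesday, so the first Sunday is November 5.
28 March 2028 is outside the daylight-saving period (2 April – 5 November), so Ishis is on standard time, UTC+11:45.
02:46 Ishis − 11h45m = 15:01 UTC (rolling into the previous day, 27 March 2028).
1 September 2027 is a Wednesday, so the first Friday is September 3 and the fourth is September 24.
1 March 2028 is a Wednesday, so the first Sunday is March 5 and the fourth is March 26.
At the standard offset (UTC+07:30), 15:01 UTC + 7h30m = 22:31 Miror District standard time.
The standard-time date in Miror District, 27 March 2028, does not fall between 24 September 2027 and 26 March 2028, so daylight saving is not in effect and Miror District is at UTC+07:30.
15:01 UTC + 7h30m = 22:31 Miror District.

22:31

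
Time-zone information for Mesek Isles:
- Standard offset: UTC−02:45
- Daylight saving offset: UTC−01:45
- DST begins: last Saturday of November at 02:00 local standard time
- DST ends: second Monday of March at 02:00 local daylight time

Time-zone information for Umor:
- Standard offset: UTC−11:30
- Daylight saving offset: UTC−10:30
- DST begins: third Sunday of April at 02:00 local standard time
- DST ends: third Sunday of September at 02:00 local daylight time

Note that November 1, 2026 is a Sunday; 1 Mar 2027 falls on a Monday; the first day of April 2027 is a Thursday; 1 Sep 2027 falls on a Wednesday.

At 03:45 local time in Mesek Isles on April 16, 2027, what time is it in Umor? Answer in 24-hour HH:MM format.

1 November 2026 is a Sunday, so Saturdays fall on 7, 14, 21, 28; the last is November 28.
1 March 2027 is a Monday, so the first Monday is March 1 and the second is March 8.
Daylight saving runs 28 November 2026 – 8 March 2027; April 16, 2027 is outside that window, so Mesek Isles is on standard time at UTC−02:45.
03:45 Mesek Isles + 2h45m = 06:30 UTC.
1 April 2027 is a Thursday, so the first Sunday is April 4 and the third is April 18.
1 September 2027 is a Wednesday, so the first Sunday is September 5 and the third is September 19.
At the standard offset (UTC−11:30), 06:30 UTC − 11h30m = 19:00 Umor standard time (rolling into the previous day, 15 April 2027).
The standard-time date in Umor, April 15, 2027, is outside the daylight-saving period (18 April – 19 September), so Umor is on standard time, UTC−11:30.
06:30 UTC − 11h30m = 19:00 Umor (rolling into the previous day, 15 April 2027).

19:00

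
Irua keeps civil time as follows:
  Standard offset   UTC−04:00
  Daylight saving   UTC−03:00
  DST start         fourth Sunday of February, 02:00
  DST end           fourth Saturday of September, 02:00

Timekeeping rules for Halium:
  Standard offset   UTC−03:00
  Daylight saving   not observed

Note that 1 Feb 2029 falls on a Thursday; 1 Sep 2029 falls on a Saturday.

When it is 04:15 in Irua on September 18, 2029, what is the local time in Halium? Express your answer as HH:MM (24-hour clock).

04:15

1 February 2029 is a Thursday, so the first Sunday is February 4 and the fourth is February 25.
1 September 2029 is a Saturday, so the first Saturday is September 1 and the fourth is September 22.
Daylight saving runs 25 February – 22 September; September 18, 2029 is inside that window, so Irua is at UTC−03:00.
04:15 Irua + 3h = 07:15 UTC.
Halium stays on UTC−03:00 all year.
07:15 UTC − 3h = 04:15 Halium.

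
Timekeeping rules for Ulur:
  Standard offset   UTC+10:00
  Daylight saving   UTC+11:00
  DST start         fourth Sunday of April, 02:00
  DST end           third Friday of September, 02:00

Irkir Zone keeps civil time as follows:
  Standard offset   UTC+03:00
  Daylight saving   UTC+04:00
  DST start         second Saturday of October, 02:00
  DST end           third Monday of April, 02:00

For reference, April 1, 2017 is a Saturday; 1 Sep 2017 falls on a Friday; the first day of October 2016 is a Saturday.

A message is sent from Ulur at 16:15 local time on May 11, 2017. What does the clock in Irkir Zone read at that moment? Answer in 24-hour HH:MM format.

08:15

1 April 2017 is a Saturday, so the first Sunday is April 2 and the fourth is April 23.
1 September 2017 is a Friday, so the first Friday is September 1 and the third is September 15.
May 11, 2017 lies within the daylight-saving period (23 April – 15 September), so Ulur is on daylight time, UTC+11:00.
16:15 Ulur − 11h = 05:15 UTC.
1 October 2016 is a Saturday, so the first Saturday is October 1 and the second is October 8.
1 April 2017 is a Saturday, so the first Monday is April 3 and the third is April 17.
At the standard offset (UTC+03:00), 05:15 UTC + 3h = 08:15 Irkir Zone standard time.
The standard-time date in Irkir Zone, May 11, 2017, is outside the daylight-saving period (8 October 2016 – 17 April 2017), so Irkir Zone is on standard time, UTC+03:00.
05:15 UTC + 3h = 08:15 Irkir Zone.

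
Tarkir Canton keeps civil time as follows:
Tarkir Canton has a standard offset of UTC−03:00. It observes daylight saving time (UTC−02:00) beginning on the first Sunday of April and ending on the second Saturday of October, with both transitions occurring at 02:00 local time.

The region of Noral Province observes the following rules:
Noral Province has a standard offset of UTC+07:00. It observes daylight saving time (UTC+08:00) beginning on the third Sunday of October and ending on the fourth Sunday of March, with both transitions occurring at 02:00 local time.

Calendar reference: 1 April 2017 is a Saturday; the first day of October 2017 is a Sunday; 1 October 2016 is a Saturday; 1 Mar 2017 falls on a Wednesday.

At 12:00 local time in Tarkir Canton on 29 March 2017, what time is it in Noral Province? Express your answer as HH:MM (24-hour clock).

1 April 2017 is a Saturday, so the first Sunday is April 2.
1 October 2017 is a Sunday, so the first Saturday is October 7 and the second is October 14.
Daylight saving runs 2 April – 14 October; 29 March 2017 is outside that window, so Tarkir Canton is on standard time at UTC−03:00.
12:00 Tarkir Canton + 3h = 15:00 UTC.
1 October 2016 is a Saturday, so the first Sunday is October 2 and the third is October 16.
1 March 2017 is a Wednesday, so the first Sunday is March 5 and the fourth is March 26.
At the standard offset (UTC+07:00), 15:00 UTC + 7h = 22:00 Noral Province standard time.
The standard-time date in Noral Province, 29 March 2017, is outside the daylight-saving period (16 October 2016 – 26 March 2017), so Noral Province is on standard time, UTC+07:00.
15:00 UTC + 7h = 22:00 Noral Province.

22:00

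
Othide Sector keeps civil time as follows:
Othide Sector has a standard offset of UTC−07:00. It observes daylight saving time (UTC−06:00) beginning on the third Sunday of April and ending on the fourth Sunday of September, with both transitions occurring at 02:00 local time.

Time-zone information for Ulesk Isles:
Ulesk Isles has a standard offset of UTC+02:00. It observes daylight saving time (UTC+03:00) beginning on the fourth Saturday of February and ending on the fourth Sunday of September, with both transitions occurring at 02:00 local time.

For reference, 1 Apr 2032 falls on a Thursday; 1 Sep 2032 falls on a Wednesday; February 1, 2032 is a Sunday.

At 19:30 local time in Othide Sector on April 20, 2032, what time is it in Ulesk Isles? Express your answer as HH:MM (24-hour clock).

04:30

1 April 2032 is a Thursday, so the first Sunday is April 4 and the third is April 18.
1 September 2032 is a Wednesday, so the first Sunday is September 5 and the fourth is September 26.
April 20, 2032 falls between 18 April and 26 September, so daylight saving is in effect and Othide Sector is at UTC−06:00.
19:30 Othide Sector + 6h = 01:30 UTC (rolling into the next day, 21 April 2032).
1 February 2032 is a Sunday, so the first Saturday is February 7 and the fourth is February 28.
1 September 2032 is a Wednesday, so the first Sunday is September 5 and the fourth is September 26.
At the standard offset (UTC+02:00), 01:30 UTC + 2h = 03:30 Ulesk Isles standard time.
The standard-time date in Ulesk Isles, April 21, 2032, falls between 28 February and 26 September, so daylight saving is in effect and Ulesk Isles is at UTC+03:00.
01:30 UTC + 3h = 04:30 Ulesk Isles.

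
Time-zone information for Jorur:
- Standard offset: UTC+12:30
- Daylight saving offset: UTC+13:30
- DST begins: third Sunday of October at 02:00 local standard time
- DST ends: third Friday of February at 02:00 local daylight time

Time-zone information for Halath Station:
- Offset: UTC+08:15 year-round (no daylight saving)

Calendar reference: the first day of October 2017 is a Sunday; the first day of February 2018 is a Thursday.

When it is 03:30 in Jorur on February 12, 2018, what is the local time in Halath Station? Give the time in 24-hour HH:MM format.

1 October 2017 is a Sunday, so the first Sunday is October 1 and the third is October 15.
1 February 2018 is a Thursday, so the first Friday is February 2 and the third is February 16.
Daylight saving runs 15 October 2017 – 16 February 2018; February 12, 2018 is inside that window, so Jorur is at UTC+13:30.
03:30 Jorur − 13h30m = 14:00 UTC (rolling into the previous day, 11 February 2018).
Halath Station has no daylight saving, so its offset is UTC+08:15 year-round.
14:00 UTC + 8h15m = 22:15 Halath Station.

22:15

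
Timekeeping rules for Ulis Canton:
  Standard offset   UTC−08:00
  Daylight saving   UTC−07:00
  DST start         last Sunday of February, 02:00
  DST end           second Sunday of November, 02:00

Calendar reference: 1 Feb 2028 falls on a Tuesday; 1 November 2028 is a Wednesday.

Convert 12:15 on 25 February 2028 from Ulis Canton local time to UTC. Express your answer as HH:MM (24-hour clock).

20:15

1 February 2028 is a Tuesday, so Sundays fall on 6, 13, 20, 27; the last is February 27.
1 November 2028 is a Wednesday, so the first Sunday is November 5 and the second is November 12.
25 February 2028 does not fall between 27 February and 12 November, so daylight saving is not in effect and Ulis Canton is at UTC−08:00.
12:15 local + 8h = 20:15 UTC.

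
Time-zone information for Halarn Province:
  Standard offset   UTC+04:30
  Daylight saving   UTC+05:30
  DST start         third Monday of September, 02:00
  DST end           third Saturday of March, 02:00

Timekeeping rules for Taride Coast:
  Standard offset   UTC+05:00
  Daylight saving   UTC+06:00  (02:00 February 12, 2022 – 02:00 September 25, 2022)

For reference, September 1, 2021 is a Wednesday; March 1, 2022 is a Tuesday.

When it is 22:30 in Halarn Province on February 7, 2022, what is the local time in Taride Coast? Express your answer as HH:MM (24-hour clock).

1 September 2021 is a Wednesday, so the first Monday is September 6 and the third is September 20.
1 March 2022 is a Tuesday, so the first Saturday is March 5 and the third is March 19.
February 7, 2022 falls between 20 September 2021 and 19 March 2022, so daylight saving is in effect and Halarn Province is at UTC+05:30.
22:30 Halarn Province − 5h30m = 17:00 UTC.
At the standard offset (UTC+05:00), 17:00 UTC + 5h = 22:00 Taride Coast standard time.
The standard-time date in Taride Coast, February 7, 2022, does not fall between 12 February and 25 September, so daylight saving is not in effect and Taride Coast is at UTC+05:00.
17:00 UTC + 5h = 22:00 Taride Coast.

22:00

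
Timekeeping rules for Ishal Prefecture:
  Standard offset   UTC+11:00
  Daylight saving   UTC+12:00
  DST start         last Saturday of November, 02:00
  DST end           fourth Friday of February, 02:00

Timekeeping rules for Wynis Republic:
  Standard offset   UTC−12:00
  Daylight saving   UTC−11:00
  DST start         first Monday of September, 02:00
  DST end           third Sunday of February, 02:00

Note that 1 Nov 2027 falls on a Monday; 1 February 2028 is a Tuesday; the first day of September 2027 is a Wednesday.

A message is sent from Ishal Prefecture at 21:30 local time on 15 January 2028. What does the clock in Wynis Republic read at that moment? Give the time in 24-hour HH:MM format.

22:30

1 November 2027 is a Monday, so Saturdays fall on 6, 13, 20, 27; the last is November 27.
1 February 2028 is a Tuesday, so the first Friday is February 4 and the fourth is February 25.
Daylight saving runs 27 November 2027 – 25 February 2028; 15 January 2028 is inside that window, so Ishal Prefecture is at UTC+12:00.
21:30 Ishal Prefecture − 12h = 09:30 UTC.
1 September 2027 is a Wednesday, so the first Monday is September 6.
1 February 2028 is a Tuesday, so the first Sunday is February 6 and the third is February 20.
At the standard offset (UTC−12:00), 09:30 UTC − 12h = 21:30 Wynis Republic standard time (rolling into the previous day, 14 January 2028).
Daylight saving runs 6 September 2027 – 20 February 2028; the standard-time date in Wynis Republic, 14 January 2028, is inside that window, so Wynis Republic is at UTC−11:00.
09:30 UTC − 11h = 22:30 Wynis Republic (rolling into the previous day, 14 January 2028).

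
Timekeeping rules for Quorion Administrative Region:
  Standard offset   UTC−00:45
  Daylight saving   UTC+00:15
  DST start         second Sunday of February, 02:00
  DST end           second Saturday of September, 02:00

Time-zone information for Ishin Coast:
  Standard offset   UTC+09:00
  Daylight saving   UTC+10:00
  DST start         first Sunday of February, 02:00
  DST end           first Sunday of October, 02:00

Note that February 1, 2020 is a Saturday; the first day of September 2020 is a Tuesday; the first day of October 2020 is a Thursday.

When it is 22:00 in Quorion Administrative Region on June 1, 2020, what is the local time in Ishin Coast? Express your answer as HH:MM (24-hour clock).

07:45

1 February 2020 is a Saturday, so the first Sunday is February 2 and the second is February 9.
1 September 2020 is a Tuesday, so the first Saturday is September 5 and the second is September 12.
Daylight saving runs 9 February – 12 September; June 1, 2020 is inside that window, so Quorion Administrative Region is at UTC+00:15.
22:00 Quorion Administrative Region − 0h15m = 21:45 UTC.
1 February 2020 is a Saturday, so the first Sunday is February 2.
1 October 2020 is a Thursday, so the first Sunday is October 4.
At the standard offset (UTC+09:00), 21:45 UTC + 9h = 06:45 Ishin Coast standard time (rolling into the next day, 2 June 2020).
Daylight saving runs 2 February – 4 October; the standard-time date in Ishin Coast, June 2, 2020, is inside that window, so Ishin Coast is at UTC+10:00.
21:45 UTC + 10h = 07:45 Ishin Coast (rolling into the next day, 2 June 2020).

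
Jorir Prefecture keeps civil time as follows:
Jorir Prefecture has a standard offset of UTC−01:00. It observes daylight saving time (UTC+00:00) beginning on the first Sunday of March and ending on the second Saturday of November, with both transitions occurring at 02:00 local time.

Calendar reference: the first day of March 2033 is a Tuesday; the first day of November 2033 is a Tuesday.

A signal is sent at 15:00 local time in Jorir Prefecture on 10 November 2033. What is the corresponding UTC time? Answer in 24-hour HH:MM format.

1 March 2033 is a Tuesday, so the first Sunday is March 6.
1 November 2033 is a Tuesday, so the first Saturday is November 5 and the second is November 12.
10 November 2033 lies within the daylight-saving period (6 March – 12 November), so Jorir Prefecture is on daylight time, UTC+00:00.
15:00 local − 0h = 15:00 UTC.

15:00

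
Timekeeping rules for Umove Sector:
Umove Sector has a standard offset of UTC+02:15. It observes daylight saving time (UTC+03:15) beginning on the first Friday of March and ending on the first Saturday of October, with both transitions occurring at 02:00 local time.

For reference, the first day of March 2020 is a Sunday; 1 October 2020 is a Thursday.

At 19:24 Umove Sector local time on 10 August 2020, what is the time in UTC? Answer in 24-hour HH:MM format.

16:09

1 March 2020 is a Sunday, so the first Friday is March 6.
1 October 2020 is a Thursday, so the first Saturday is October 3.
Daylight saving runs 6 March – 3 October; 10 August 2020 is inside that window, so Umove Sector is at UTC+03:15.
19:24 local − 3h15m = 16:09 UTC.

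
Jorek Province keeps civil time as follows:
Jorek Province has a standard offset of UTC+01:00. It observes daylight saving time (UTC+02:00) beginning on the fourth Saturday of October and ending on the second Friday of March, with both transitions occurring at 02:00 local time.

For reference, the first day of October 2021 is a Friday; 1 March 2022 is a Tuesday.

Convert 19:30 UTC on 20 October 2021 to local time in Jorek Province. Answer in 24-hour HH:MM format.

20:30

1 October 2021 is a Friday, so the first Saturday is October 2 and the fourth is October 23.
1 March 2022 is a Tuesday, so the first Friday is March 4 and the second is March 11.
At the standard offset (UTC+01:00), 19:30 UTC + 1h = 20:30 Jorek Province standard time.
Daylight saving runs 23 October 2021 – 11 March 2022; the standard-time date in Jorek Province, 20 October 2021, is outside that window, so Jorek Province is on standard time at UTC+01:00.
19:30 UTC + 1h = 20:30 local.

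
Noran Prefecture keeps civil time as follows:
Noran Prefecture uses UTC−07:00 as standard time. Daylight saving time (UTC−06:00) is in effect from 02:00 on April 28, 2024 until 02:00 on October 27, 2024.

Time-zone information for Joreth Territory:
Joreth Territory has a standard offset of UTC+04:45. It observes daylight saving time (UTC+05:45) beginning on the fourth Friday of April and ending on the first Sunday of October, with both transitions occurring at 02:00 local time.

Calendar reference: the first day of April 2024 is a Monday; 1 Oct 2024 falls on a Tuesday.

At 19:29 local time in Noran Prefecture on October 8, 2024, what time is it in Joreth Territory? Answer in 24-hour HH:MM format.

06:14

October 8, 2024 lies within the daylight-saving period (28 April – 27 October), so Noran Prefecture is on daylight time, UTC−06:00.
19:29 Noran Prefecture + 6h = 01:29 UTC (rolling into the next day, 9 October 2024).
1 April 2024 is a Monday, so the first Friday is April 5 and the fourth is April 26.
1 October 2024 is a Tuesday, so the first Sunday is October 6.
At the standard offset (UTC+04:45), 01:29 UTC + 4h45m = 06:14 Joreth Territory standard time.
The standard-time date in Joreth Territory, October 9, 2024, does not fall between 26 April and 6 October, so daylight saving is not in effect and Joreth Territory is at UTC+04:45.
01:29 UTC + 4h45m = 06:14 Joreth Territory.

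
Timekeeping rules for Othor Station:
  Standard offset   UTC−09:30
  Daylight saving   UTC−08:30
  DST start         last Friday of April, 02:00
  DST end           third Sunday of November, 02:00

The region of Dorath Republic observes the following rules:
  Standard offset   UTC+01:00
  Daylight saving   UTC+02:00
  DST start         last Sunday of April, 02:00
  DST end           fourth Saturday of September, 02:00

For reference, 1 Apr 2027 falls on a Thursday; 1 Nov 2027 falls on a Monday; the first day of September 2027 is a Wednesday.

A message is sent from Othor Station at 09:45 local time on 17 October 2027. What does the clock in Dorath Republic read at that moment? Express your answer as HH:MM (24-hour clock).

1 April 2027 is a Thursday, so Fridays fall on 2, 9, 16, 23, 30; the last is April 30.
1 November 2027 is a Monday, so the first Sunday is November 7 and the third is November 21.
17 October 2027 lies within the daylight-saving period (30 April – 21 November), so Othor Station is on daylight time, UTC−08:30.
09:45 Othor Station + 8h30m = 18:15 UTC.
1 April 2027 is a Thursday, so Sundays fall on 4, 11, 18, 25; the last is April 25.
1 September 2027 is a Wednesday, so the first Saturday is September 4 and the fourth is September 25.
At the standard offset (UTC+01:00), 18:15 UTC + 1h = 19:15 Dorath Republic standard time.
Daylight saving runs 25 April – 25 September; the standard-time date in Dorath Republic, 17 October 2027, is outside that window, so Dorath Republic is on standard time at UTC+01:00.
18:15 UTC + 1h = 19:15 Dorath Republic.

19:15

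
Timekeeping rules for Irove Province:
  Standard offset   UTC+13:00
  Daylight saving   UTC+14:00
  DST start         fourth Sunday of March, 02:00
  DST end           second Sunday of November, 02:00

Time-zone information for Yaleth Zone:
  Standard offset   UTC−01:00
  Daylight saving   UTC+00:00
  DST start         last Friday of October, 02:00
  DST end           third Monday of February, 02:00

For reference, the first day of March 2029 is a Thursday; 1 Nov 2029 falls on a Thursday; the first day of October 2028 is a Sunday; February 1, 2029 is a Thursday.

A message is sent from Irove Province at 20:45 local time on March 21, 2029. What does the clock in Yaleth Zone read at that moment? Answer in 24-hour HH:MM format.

1 March 2029 is a Thursday, so the first Sunday is March 4 and the fourth is March 25.
1 November 2029 is a Thursday, so the first Sunday is November 4 and the second is November 11.
March 21, 2029 does not fall between 25 March and 11 November, so daylight saving is not in effect and Irove Province is at UTC+13:00.
20:45 Irove Province − 13h = 07:45 UTC.
1 October 2028 is a Sunday, so Fridays fall on 6, 13, 20, 27; the last is October 27.
1 February 2029 is a Thursday, so the first Monday is February 5 and the third is February 19.
At the standard offset (UTC−01:00), 07:45 UTC − 1h = 06:45 Yaleth Zone standard time.
The standard-time date in Yaleth Zone, March 21, 2029, does not fall between 27 October 2028 and 19 February 2029, so daylight saving is not in effect and Yaleth Zone is at UTC−01:00.
07:45 UTC − 1h = 06:45 Yaleth Zone.

06:45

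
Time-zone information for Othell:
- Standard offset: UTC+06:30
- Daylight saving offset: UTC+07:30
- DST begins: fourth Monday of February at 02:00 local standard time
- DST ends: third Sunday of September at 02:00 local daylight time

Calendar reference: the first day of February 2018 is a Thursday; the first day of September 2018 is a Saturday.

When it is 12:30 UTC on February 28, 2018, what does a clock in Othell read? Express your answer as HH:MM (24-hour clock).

20:00

1 February 2018 is a Thursday, so the first Monday is February 5 and the fourth is February 26.
1 September 2018 is a Saturday, so the first Sunday is September 2 and the third is September 16.
At the standard offset (UTC+06:30), 12:30 UTC + 6h30m = 19:00 Othell standard time.
Daylight saving runs 26 February – 16 September; the standard-time date in Othell, February 28, 2018, is inside that window, so Othell is at UTC+07:30.
12:30 UTC + 7h30m = 20:00 local.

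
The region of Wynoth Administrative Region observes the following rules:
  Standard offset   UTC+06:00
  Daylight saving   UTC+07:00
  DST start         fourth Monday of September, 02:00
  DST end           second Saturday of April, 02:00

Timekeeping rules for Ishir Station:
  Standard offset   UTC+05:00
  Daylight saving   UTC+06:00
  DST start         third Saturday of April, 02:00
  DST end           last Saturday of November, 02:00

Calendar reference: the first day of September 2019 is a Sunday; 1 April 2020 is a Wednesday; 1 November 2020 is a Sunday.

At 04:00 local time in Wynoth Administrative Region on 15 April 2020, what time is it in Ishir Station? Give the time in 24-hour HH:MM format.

1 September 2019 is a Sunday, so the first Monday is September 2 and the fourth is September 23.
1 April 2020 is a Wednesday, so the first Saturday is April 4 and the second is April 11.
15 April 2020 is outside the daylight-saving period (23 September 2019 – 11 April 2020), so Wynoth Administrative Region is on standard time, UTC+06:00.
04:00 Wynoth Administrative Region − 6h = 22:00 UTC (rolling into the previous day, 14 April 2020).
1 April 2020 is a Wednesday, so the first Saturday is April 4 and the third is April 18.
1 November 2020 is a Sunday, so Saturdays fall on 7, 14, 21, 28; the last is November 28.
At the standard offset (UTC+05:00), 22:00 UTC + 5h = 03:00 Ishir Station standard time (rolling into the next day, 15 April 2020).
Daylight saving runs 18 April – 28 November; the standard-time date in Ishir Station, 15 April 2020, is outside that window, so Ishir Station is on standard time at UTC+05:00.
22:00 UTC + 5h = 03:00 Ishir Station (rolling into the next day, 15 April 2020).

03:00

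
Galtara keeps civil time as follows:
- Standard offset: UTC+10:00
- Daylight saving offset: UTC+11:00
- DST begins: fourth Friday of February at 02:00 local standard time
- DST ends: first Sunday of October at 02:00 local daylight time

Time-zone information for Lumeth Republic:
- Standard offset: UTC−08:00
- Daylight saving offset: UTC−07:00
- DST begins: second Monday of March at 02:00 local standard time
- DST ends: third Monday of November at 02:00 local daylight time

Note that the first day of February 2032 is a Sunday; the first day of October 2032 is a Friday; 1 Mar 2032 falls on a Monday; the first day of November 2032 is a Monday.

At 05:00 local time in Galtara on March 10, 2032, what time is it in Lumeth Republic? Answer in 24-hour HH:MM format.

11:00

1 February 2032 is a Sunday, so the first Friday is February 6 and the fourth is February 27.
1 October 2032 is a Friday, so the first Sunday is October 3.
Daylight saving runs 27 February – 3 October; March 10, 2032 is inside that window, so Galtara is at UTC+11:00.
05:00 Galtara − 11h = 18:00 UTC (rolling into the previous day, 9 March 2032).
1 March 2032 is a Monday, so the first Monday is March 1 and the second is March 8.
1 November 2032 is a Monday, so the first Monday is November 1 and the third is November 15.
At the standard offset (UTC−08:00), 18:00 UTC − 8h = 10:00 Lumeth Republic standard time.
The standard-time date in Lumeth Republic, March 9, 2032, falls between 8 March and 15 November, so daylight saving is in effect and Lumeth Republic is at UTC−07:00.
18:00 UTC − 7h = 11:00 Lumeth Republic.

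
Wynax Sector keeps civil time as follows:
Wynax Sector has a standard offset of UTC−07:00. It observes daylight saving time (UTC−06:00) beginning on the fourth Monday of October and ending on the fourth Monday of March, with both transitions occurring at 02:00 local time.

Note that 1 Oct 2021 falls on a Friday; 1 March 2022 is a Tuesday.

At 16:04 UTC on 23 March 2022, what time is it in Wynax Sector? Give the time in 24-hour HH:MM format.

1 October 2021 is a Friday, so the first Monday is October 4 and the fourth is October 25.
1 March 2022 is a Tuesday, so the first Monday is March 7 and the fourth is March 28.
At the standard offset (UTC−07:00), 16:04 UTC − 7h = 09:04 Wynax Sector standard time.
The standard-time date in Wynax Sector, 23 March 2022, falls between 25 October 2021 and 28 March 2022, so daylight saving is in effect and Wynax Sector is at UTC−06:00.
16:04 UTC − 6h = 10:04 local.

10:04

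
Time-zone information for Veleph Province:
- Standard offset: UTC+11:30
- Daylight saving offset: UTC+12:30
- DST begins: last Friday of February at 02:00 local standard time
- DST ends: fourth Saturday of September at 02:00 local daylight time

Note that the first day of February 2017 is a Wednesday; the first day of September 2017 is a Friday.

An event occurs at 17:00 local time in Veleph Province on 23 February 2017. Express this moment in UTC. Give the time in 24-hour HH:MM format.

05:30

1 February 2017 is a Wednesday, so Fridays fall on 3, 10, 17, 24; the last is February 24.
1 September 2017 is a Friday, so the first Saturday is September 2 and the fourth is September 23.
23 February 2017 does not fall between 24 February and 23 September, so daylight saving is not in effect and Veleph Province is at UTC+11:30.
17:00 local − 11h30m = 05:30 UTC.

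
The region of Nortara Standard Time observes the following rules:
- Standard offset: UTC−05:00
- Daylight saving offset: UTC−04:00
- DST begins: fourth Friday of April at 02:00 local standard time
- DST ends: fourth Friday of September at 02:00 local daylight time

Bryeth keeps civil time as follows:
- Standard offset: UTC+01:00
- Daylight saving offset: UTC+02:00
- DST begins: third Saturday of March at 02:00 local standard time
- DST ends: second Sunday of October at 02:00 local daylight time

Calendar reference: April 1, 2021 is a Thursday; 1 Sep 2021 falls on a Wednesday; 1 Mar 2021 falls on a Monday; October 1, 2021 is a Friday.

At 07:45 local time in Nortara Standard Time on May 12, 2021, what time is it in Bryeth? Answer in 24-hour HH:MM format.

13:45

1 April 2021 is a Thursday, so the first Friday is April 2 and the fourth is April 23.
1 September 2021 is a Wednesday, so the first Friday is September 3 and the fourth is September 24.
May 12, 2021 falls between 23 April and 24 September, so daylight saving is in effect and Nortara Standard Time is at UTC−04:00.
07:45 Nortara Standard Time + 4h = 11:45 UTC.
1 March 2021 is a Monday, so the first Saturday is March 6 and the third is March 20.
1 October 2021 is a Friday, so the first Sunday is October 3 and the second is October 10.
At the standard offset (UTC+01:00), 11:45 UTC + 1h = 12:45 Bryeth standard time.
The standard-time date in Bryeth, May 12, 2021, falls between 20 March and 10 October, so daylight saving is in effect and Bryeth is at UTC+02:00.
11:45 UTC + 2h = 13:45 Bryeth.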